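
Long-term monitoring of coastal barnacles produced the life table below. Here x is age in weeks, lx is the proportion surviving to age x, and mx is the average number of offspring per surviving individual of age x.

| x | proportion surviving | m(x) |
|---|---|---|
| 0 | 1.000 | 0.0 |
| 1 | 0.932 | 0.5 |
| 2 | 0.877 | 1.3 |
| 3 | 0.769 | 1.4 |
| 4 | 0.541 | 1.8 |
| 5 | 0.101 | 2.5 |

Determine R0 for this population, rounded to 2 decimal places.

3.91

lx·mx by age: 0, 0.466, 1.1401, 1.0766, 0.9738, 0.2525
R0 = Σ lx·mx = 3.909 → 3.91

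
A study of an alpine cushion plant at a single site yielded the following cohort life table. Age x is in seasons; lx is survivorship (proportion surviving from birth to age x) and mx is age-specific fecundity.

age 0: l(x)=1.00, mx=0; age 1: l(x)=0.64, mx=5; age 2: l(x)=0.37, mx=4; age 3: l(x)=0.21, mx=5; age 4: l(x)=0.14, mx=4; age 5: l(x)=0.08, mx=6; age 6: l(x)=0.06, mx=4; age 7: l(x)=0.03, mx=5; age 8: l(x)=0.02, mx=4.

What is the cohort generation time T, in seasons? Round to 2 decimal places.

2.36

lx·mx: 0, 3.2, 1.48, 1.05, 0.56, 0.48, 0.24, 0.15, 0.08 → R0 = 7.24
x·lx·mx: 0, 3.2, 2.96, 3.15, 2.24, 2.4, 1.44, 1.05, 0.64 → Σ = 17.08
T = 17.08 / 7.24 = 2.359116… → 2.36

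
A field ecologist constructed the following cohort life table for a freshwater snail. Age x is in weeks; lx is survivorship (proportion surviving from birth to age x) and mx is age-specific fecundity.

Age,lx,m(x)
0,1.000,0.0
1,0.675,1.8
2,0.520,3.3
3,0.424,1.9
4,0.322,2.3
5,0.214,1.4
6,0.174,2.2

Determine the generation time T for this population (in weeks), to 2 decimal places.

2.68

lx·mx: 0, 1.215, 1.716, 0.8056, 0.7406, 0.2996, 0.3828 → R0 = 5.1596
x·lx·mx: 0, 1.215, 3.432, 2.4168, 2.9624, 1.498, 2.2968 → Σ = 13.821
T = 13.821 / 5.1596 = 2.678696… → 2.68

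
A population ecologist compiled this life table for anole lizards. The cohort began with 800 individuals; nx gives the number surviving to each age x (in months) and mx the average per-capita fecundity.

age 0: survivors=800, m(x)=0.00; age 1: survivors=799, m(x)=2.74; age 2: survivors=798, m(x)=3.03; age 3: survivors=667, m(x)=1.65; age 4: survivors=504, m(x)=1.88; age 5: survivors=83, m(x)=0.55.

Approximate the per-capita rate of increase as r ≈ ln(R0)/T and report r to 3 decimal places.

lx = nx/n0 = nx/800: 1, 0.99875, 0.9975, 0.83375, 0.63, 0.10375
R0 = Σ lx·mx = 0 + 2.73658… + 3.02243… + 1.37569… + 1.1844 + 0.05706… = 8.37615…
Σ x·lx·mx = 17.9314…; T = 17.9314…/8.37615… = 2.14077…
r ≈ ln(R0)/T = ln(8.37615…)/2.14077… = 0.99282… → 0.993

0.993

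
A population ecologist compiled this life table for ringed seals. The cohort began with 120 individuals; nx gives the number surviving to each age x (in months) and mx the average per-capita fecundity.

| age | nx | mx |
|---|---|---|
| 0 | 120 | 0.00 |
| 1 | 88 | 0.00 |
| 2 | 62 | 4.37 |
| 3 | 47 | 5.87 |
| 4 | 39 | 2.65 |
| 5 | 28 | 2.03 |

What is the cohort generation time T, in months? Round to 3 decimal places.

lx = nx/n0 = nx/120: 1, 0.73333…, 0.51667…, 0.39167…, 0.325, 0.23333…
lx·mx: 0, 0, 2.257833…, 2.299083…, 0.86125, 0.473667… → R0 = 5.891833…
x·lx·mx: 0, 0, 4.515667…, 6.89725…, 3.445, 2.368333… → Σ = 17.22625…
T = 17.22625… / 5.891833… = 2.92375… → 2.924

2.924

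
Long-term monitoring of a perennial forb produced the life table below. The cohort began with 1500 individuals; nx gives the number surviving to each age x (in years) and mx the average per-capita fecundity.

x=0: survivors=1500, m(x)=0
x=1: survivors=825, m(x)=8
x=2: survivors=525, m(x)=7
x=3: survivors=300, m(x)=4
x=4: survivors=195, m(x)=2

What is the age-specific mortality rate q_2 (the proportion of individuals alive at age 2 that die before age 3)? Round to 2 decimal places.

0.43

lx = nx/n0 = nx/1500: 1, 0.55, 0.35, 0.2, 0.13
q_2 = (l_2 − l_3) / l_2 = (0.35 − 0.2) / 0.35
     = 0.15 / 0.35 = 0.428571… → 0.43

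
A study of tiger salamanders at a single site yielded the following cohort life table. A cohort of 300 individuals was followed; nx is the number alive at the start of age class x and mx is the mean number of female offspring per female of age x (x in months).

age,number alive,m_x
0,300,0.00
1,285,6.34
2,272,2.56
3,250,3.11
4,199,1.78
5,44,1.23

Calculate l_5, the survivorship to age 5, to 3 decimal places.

0.147

l_5 = n_5/n_0 = 44/300 = 0.146667… → 0.147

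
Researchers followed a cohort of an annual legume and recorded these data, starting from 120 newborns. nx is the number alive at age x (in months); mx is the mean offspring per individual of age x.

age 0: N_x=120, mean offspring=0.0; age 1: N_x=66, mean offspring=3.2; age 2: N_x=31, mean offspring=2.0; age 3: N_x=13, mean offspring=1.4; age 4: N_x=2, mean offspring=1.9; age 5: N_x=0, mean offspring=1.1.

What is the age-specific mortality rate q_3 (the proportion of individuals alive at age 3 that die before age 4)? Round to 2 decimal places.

lx = nx/n0 = nx/120: 1, 0.55, 0.25833…, 0.10833…, 0.01667…, 0
q_3 = (l_3 − l_4) / l_3 = (0.108333… − 0.016667…) / 0.108333…
     = 0.091667… / 0.108333… = 0.846154… → 0.85

0.85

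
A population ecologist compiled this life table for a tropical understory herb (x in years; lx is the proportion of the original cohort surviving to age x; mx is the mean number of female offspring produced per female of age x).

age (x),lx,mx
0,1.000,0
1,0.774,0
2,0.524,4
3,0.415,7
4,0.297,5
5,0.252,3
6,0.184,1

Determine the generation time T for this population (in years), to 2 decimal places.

lx·mx: 0, 0, 2.096, 2.905, 1.485, 0.756, 0.184 → R0 = 7.426
x·lx·mx: 0, 0, 4.192, 8.715, 5.94, 3.78, 1.104 → Σ = 23.731
T = 23.731 / 7.426 = 3.195664… → 3.20

3.20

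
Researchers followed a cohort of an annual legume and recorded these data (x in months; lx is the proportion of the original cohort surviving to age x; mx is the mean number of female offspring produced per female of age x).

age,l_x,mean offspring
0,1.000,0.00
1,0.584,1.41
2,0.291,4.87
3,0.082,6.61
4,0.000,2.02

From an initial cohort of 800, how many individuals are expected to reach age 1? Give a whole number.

467

Expected survivors = N0 · l_1 = 800 × 0.584 = 467.2 → 467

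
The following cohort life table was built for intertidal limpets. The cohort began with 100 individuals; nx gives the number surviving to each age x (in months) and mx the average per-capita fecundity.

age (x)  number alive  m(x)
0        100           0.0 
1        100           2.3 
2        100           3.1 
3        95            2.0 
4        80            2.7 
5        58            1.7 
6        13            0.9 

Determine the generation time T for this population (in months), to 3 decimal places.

lx = nx/n0 = nx/100: 1, 1, 1, 0.95, 0.8, 0.58, 0.13
lx·mx: 0, 2.3, 3.1, 1.9, 2.16, 0.986, 0.117 → R0 = 10.563
x·lx·mx: 0, 2.3, 6.2, 5.7, 8.64, 4.93, 0.702 → Σ = 28.472
T = 28.472 / 10.563 = 2.695446… → 2.695

2.695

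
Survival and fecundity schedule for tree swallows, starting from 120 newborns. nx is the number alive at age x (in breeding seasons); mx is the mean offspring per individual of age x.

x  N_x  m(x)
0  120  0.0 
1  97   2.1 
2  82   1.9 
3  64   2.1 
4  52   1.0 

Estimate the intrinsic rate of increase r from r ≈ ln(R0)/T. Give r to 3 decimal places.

lx = nx/n0 = nx/120: 1, 0.80833…, 0.68333…, 0.53333…, 0.43333…
R0 = Σ lx·mx = 0 + 1.6975… + 1.29833… + 1.12… + 0.43333… = 4.549167…
Σ x·lx·mx = 9.3875…; T = 9.3875…/4.549167… = 2.06356…
r ≈ ln(R0)/T = ln(4.549167…)/2.06356… = 0.73414… → 0.734

0.734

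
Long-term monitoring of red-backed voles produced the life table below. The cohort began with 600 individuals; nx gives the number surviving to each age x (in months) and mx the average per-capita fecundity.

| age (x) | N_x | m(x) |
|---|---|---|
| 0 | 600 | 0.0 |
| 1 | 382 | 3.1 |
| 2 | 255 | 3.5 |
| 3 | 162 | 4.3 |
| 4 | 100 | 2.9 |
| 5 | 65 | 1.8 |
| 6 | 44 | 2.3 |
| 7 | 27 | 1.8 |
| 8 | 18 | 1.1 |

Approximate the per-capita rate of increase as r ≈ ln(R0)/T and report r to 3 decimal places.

lx = nx/n0 = nx/600: 1, 0.63667…, 0.425, 0.27, 0.16667…, 0.10833…, 0.07333…, 0.045, 0.03
R0 = Σ lx·mx = 0 + 1.97367… + 1.4875 + 1.161 + 0.48333… + 0.195… + 0.16867… + 0.081 + 0.033 = 5.583167…
Σ x·lx·mx = 13.183…; T = 13.183…/5.583167… = 2.3612…
r ≈ ln(R0)/T = ln(5.583167…)/2.3612… = 0.72834… → 0.728

0.728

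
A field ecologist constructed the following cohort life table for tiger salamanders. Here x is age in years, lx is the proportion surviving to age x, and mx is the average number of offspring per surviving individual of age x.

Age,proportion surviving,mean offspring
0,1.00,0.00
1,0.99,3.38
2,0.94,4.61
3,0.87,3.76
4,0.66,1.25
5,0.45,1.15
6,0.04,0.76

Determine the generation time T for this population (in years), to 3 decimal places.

2.264

lx·mx: 0, 3.3462, 4.3334, 3.2712, 0.825, 0.5175, 0.0304 → R0 = 12.3237
x·lx·mx: 0, 3.3462, 8.6668, 9.8136, 3.3, 2.5875, 0.1824 → Σ = 27.8965
T = 27.8965 / 12.3237 = 2.263646… → 2.264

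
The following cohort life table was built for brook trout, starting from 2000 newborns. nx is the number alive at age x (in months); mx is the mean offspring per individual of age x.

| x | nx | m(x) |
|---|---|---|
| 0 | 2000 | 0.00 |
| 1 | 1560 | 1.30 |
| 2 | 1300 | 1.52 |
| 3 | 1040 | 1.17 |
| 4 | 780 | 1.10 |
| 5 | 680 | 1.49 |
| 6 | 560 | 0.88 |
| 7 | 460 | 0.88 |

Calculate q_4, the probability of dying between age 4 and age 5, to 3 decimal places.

lx = nx/n0 = nx/2000: 1, 0.78, 0.65, 0.52, 0.39, 0.34, 0.28, 0.23
q_4 = (l_4 − l_5) / l_4 = (0.39 − 0.34) / 0.39
     = 0.05 / 0.39 = 0.128205… → 0.128

0.128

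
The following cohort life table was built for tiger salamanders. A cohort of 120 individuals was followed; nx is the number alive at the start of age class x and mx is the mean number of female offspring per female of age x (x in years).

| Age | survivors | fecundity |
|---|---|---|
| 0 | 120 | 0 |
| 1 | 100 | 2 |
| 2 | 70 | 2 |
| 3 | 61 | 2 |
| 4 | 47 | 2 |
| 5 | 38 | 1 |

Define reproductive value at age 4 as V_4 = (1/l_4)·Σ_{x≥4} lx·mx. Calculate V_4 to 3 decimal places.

lx = nx/n0 = nx/120: 1, 0.83333…, 0.58333…, 0.50833…, 0.39167…, 0.31667…
lx·mx for x ≥ 4: 0.783333…, 0.316667… → sum = 1.1…
V_4 = 1.1… / l_4 = 1.1… / 0.391667… = 2.808511… → 2.809

2.809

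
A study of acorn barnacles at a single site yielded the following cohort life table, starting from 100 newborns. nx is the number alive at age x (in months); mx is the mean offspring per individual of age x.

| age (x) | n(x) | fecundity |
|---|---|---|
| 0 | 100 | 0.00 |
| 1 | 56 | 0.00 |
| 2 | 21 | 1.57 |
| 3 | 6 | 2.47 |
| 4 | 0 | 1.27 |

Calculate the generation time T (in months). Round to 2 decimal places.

lx = nx/n0 = nx/100: 1, 0.56, 0.21, 0.06, 0
lx·mx: 0, 0, 0.3297, 0.1482, 0 → R0 = 0.4779
x·lx·mx: 0, 0, 0.6594, 0.4446, 0 → Σ = 1.104
T = 1.104 / 0.4779 = 2.310107… → 2.31

2.31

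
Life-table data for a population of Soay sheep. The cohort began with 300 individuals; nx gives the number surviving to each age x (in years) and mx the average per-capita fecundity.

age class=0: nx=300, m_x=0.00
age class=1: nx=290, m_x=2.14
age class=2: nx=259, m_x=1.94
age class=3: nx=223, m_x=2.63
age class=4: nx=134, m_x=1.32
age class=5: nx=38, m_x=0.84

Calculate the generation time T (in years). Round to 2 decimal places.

2.22

lx = nx/n0 = nx/300: 1, 0.96667…, 0.86333…, 0.74333…, 0.44667…, 0.12667…
lx·mx: 0, 2.068667…, 1.674867…, 1.954967…, 0.5896…, 0.1064… → R0 = 6.3945…
x·lx·mx: 0, 2.068667…, 3.349733…, 5.8649…, 2.3584…, 0.532… → Σ = 14.1737…
T = 14.1737… / 6.3945… = 2.216545… → 2.22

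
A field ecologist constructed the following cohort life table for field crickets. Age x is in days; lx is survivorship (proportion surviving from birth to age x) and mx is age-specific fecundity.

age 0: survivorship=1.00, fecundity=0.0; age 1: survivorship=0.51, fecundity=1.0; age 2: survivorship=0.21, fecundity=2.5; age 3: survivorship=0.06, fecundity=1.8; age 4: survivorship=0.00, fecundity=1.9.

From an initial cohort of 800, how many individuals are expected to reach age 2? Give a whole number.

168

Expected survivors = N0 · l_2 = 800 × 0.21 = 168 → 168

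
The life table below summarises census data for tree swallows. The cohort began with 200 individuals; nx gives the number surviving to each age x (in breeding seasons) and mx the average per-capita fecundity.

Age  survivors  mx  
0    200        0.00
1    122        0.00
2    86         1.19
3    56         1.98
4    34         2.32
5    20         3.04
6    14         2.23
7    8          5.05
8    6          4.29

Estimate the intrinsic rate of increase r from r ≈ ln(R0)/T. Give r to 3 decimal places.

lx = nx/n0 = nx/200: 1, 0.61, 0.43, 0.28, 0.17, 0.1, 0.07, 0.04, 0.03
R0 = Σ lx·mx = 0 + 0 + 0.5117 + 0.5544 + 0.3944 + 0.304 + 0.1561 + 0.202 + 0.1287 = 2.2513
Σ x·lx·mx = 9.1644; T = 9.1644/2.2513 = 4.07071…
r ≈ ln(R0)/T = ln(2.2513)/4.07071… = 0.19935… → 0.199

0.199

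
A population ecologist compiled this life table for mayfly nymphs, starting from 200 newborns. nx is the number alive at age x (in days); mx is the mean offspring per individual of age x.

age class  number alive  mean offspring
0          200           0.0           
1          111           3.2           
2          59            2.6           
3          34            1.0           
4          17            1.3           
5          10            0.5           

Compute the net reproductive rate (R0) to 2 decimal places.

2.85

lx = nx/n0 = nx/200: 1, 0.555, 0.295, 0.17, 0.085, 0.05
lx·mx by age: 0, 1.776, 0.767, 0.17, 0.1105, 0.025
R0 = Σ lx·mx = 2.8485 → 2.85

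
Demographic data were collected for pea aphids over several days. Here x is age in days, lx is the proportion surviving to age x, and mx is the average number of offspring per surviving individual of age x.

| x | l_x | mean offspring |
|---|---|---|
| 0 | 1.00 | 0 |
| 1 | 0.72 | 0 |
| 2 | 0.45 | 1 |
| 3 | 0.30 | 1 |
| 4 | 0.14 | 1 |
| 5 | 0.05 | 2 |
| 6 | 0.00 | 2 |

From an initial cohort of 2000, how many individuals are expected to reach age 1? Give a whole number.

Expected survivors = N0 · l_1 = 2000 × 0.72 = 1440 → 1440

1440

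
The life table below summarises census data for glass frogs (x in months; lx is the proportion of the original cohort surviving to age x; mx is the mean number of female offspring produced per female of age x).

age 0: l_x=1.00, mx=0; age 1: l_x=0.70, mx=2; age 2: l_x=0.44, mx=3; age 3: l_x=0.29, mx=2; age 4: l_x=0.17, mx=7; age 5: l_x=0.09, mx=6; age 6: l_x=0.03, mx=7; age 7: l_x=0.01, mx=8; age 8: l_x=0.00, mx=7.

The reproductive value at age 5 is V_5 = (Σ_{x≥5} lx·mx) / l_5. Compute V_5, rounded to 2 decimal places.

lx·mx for x ≥ 5: 0.54, 0.21, 0.08, 0 → sum = 0.83
V_5 = 0.83 / l_5 = 0.83 / 0.09 = 9.222222… → 9.22

9.22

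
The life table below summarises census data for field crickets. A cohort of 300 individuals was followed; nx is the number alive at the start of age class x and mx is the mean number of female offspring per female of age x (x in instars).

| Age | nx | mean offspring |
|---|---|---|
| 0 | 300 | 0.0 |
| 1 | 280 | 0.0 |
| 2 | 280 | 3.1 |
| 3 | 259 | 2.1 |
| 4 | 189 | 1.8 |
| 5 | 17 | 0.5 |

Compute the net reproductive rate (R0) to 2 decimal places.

5.87

lx = nx/n0 = nx/300: 1, 0.93333…, 0.93333…, 0.86333…, 0.63, 0.05667…
lx·mx by age: 0, 0, 2.893333…, 1.813…, 1.134, 0.028333…
R0 = Σ lx·mx = 5.868667… → 5.87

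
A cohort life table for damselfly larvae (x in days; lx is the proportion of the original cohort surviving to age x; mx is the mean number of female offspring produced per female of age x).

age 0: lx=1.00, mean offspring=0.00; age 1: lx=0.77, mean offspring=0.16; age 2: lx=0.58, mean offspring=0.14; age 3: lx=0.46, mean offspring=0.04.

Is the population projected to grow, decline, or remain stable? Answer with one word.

R0 = Σ lx·mx = 0 + 0.1232 + 0.0812 + 0.0184 = 0.2228
R0 < 1, so the population is declining.

declining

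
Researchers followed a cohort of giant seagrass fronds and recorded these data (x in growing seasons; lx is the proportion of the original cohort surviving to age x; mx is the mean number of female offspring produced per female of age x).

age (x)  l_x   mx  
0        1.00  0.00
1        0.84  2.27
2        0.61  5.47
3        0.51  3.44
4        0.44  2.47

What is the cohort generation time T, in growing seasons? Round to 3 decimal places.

lx·mx: 0, 1.9068, 3.3367, 1.7544, 1.0868 → R0 = 8.0847
x·lx·mx: 0, 1.9068, 6.6734, 5.2632, 4.3472 → Σ = 18.1906
T = 18.1906 / 8.0847 = 2.250003… → 2.250

2.250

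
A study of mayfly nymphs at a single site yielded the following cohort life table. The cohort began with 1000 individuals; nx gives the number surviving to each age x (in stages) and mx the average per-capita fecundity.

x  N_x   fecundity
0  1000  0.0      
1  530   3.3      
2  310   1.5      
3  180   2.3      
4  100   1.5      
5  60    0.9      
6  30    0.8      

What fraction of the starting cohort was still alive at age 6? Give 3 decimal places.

0.030

l_6 = n_6/n_0 = 30/1000 = 0.03 → 0.030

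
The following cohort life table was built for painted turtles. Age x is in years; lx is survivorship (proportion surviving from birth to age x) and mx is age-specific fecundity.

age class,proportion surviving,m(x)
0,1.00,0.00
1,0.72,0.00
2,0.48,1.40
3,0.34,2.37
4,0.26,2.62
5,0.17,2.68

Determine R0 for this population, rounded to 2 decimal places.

lx·mx by age: 0, 0, 0.672, 0.8058, 0.6812, 0.4556
R0 = Σ lx·mx = 2.6146 → 2.61

2.61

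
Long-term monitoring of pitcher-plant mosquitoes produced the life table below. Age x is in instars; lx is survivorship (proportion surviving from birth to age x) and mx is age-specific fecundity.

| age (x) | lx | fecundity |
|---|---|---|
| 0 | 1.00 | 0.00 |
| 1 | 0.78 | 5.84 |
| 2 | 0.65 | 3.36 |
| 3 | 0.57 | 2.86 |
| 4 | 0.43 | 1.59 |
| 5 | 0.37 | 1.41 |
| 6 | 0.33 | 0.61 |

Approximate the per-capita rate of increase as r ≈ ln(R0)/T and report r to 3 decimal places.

R0 = Σ lx·mx = 0 + 4.5552 + 2.184 + 1.6302 + 0.6837 + 0.5217 + 0.2013 = 9.7761
Σ x·lx·mx = 20.3649; T = 20.3649/9.7761 = 2.08313…
r ≈ ln(R0)/T = ln(9.7761)/2.08313… = 1.09448… → 1.094

1.094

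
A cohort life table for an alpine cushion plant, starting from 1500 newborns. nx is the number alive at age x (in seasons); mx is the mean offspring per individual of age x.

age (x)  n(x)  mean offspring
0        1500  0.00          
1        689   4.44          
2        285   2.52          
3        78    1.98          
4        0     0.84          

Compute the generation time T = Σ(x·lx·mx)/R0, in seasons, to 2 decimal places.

1.26

lx = nx/n0 = nx/1500: 1, 0.45933…, 0.19, 0.052, 0
lx·mx: 0, 2.03944…, 0.4788, 0.10296, 0 → R0 = 2.6212…
x·lx·mx: 0, 2.03944…, 0.9576, 0.30888, 0 → Σ = 3.30592…
T = 3.30592… / 2.6212… = 1.261224… → 1.26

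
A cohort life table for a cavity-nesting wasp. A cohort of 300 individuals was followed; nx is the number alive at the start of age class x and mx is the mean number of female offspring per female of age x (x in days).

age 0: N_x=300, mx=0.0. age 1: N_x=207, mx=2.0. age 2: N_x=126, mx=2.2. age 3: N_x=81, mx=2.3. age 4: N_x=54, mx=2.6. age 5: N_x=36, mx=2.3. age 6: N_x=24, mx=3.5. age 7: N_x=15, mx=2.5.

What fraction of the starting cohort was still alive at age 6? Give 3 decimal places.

l_6 = n_6/n_0 = 24/300 = 0.08 → 0.080

0.080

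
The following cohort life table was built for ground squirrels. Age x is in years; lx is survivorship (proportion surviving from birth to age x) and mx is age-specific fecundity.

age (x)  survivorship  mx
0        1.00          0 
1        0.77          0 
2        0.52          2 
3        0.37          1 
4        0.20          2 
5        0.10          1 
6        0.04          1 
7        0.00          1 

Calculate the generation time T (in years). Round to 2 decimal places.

2.84

lx·mx: 0, 0, 1.04, 0.37, 0.4, 0.1, 0.04, 0 → R0 = 1.95
x·lx·mx: 0, 0, 2.08, 1.11, 1.6, 0.5, 0.24, 0 → Σ = 5.53
T = 5.53 / 1.95 = 2.835897… → 2.84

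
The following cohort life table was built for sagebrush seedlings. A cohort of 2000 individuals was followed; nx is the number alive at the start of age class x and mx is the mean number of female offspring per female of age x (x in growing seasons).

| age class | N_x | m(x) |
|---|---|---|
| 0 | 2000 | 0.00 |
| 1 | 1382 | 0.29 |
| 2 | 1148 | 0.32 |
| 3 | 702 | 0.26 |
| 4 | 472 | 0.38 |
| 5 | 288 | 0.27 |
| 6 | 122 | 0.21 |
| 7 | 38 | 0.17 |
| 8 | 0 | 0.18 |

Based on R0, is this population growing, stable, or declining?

lx = nx/n0 = nx/2000: 1, 0.691, 0.574, 0.351, 0.236, 0.144, 0.061, 0.019, 0
R0 = Σ lx·mx = 0 + 0.20039 + 0.18368 + 0.09126 + 0.08968 + 0.03888 + 0.01281 + 0.00323 + 0 = 0.61993
R0 < 1, so the population is declining.

declining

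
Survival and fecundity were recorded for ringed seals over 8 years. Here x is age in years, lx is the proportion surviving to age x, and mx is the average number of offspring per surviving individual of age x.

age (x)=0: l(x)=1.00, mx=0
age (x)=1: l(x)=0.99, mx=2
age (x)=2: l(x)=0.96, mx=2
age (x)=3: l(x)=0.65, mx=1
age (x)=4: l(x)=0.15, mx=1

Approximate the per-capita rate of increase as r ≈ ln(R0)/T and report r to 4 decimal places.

R0 = Σ lx·mx = 0 + 1.98 + 1.92 + 0.65 + 0.15 = 4.7
Σ x·lx·mx = 8.37; T = 8.37/4.7 = 1.78085…
r ≈ ln(R0)/T = ln(4.7)/1.78085… = 0.869002… → 0.8690

0.8690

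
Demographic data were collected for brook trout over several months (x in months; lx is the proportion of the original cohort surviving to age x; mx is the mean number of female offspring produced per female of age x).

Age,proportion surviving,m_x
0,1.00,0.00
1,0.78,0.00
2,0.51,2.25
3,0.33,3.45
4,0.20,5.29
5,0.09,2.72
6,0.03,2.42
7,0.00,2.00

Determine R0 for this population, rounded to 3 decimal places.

3.661

lx·mx by age: 0, 0, 1.1475, 1.1385, 1.058, 0.2448, 0.0726, 0
R0 = Σ lx·mx = 3.6614 → 3.661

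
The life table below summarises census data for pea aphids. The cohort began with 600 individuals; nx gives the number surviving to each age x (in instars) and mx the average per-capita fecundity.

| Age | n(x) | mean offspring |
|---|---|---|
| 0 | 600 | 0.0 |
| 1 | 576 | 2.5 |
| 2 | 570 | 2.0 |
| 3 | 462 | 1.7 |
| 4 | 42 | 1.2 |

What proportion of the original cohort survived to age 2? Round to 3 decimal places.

l_2 = n_2/n_0 = 570/600 = 0.95 → 0.950

0.950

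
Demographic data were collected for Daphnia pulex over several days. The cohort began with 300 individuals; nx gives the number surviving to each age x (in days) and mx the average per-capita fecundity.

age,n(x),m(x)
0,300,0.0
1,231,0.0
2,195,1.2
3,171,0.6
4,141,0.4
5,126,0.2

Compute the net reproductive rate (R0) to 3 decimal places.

1.394

lx = nx/n0 = nx/300: 1, 0.77, 0.65, 0.57, 0.47, 0.42
lx·mx by age: 0, 0, 0.78, 0.342, 0.188, 0.084
R0 = Σ lx·mx = 1.394 → 1.394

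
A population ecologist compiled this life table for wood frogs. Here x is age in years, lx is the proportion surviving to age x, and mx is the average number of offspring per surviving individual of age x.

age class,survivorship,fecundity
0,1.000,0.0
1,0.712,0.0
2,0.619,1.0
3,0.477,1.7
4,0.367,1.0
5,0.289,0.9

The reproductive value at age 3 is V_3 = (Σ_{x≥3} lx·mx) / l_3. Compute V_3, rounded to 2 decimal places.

3.01

lx·mx for x ≥ 3: 0.8109, 0.367, 0.2601 → sum = 1.438
V_3 = 1.438 / l_3 = 1.438 / 0.477 = 3.014675… → 3.01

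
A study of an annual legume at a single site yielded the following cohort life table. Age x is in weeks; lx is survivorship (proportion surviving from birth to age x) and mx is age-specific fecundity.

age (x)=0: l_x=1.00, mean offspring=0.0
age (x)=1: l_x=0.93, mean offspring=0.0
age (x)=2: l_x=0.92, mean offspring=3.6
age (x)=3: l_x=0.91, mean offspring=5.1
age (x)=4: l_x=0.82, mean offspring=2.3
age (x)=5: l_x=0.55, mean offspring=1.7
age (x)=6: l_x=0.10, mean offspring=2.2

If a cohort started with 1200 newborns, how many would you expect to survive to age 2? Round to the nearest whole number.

1104

Expected survivors = N0 · l_2 = 1200 × 0.92 = 1104 → 1104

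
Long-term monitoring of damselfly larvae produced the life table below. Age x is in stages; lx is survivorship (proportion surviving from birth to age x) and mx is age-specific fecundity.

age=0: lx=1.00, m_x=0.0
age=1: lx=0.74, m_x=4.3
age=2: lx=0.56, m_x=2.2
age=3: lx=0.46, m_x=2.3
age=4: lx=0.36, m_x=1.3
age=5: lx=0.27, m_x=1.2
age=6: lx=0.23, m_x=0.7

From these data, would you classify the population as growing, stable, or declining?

R0 = Σ lx·mx = 0 + 3.182 + 1.232 + 1.058 + 0.468 + 0.324 + 0.161 = 6.425
R0 > 1, so the population is growing.

growing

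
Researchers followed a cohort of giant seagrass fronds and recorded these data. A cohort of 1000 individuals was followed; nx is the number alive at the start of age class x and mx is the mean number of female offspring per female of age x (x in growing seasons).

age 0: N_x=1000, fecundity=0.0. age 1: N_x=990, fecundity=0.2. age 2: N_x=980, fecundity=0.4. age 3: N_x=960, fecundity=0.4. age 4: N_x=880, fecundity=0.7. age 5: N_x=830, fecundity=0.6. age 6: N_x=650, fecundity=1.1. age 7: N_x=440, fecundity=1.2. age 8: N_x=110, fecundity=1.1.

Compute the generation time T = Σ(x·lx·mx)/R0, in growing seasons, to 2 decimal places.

4.65

lx = nx/n0 = nx/1000: 1, 0.99, 0.98, 0.96, 0.88, 0.83, 0.65, 0.44, 0.11
lx·mx: 0, 0.198, 0.392, 0.384, 0.616, 0.498, 0.715, 0.528, 0.121 → R0 = 3.452
x·lx·mx: 0, 0.198, 0.784, 1.152, 2.464, 2.49, 4.29, 3.696, 0.968 → Σ = 16.042
T = 16.042 / 3.452 = 4.647161… → 4.65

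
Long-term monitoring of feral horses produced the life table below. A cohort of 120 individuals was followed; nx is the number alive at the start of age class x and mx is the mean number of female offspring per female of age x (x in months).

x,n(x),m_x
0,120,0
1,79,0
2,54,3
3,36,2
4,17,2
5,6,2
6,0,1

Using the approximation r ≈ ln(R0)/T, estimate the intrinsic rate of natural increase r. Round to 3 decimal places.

0.322

lx = nx/n0 = nx/120: 1, 0.65833…, 0.45, 0.3, 0.14167…, 0.05, 0
R0 = Σ lx·mx = 0 + 0 + 1.35 + 0.6 + 0.28333… + 0.1 + 0 = 2.333333…
Σ x·lx·mx = 6.133333…; T = 6.133333…/2.333333… = 2.62857…
r ≈ ln(R0)/T = ln(2.333333…)/2.62857… = 0.32234… → 0.322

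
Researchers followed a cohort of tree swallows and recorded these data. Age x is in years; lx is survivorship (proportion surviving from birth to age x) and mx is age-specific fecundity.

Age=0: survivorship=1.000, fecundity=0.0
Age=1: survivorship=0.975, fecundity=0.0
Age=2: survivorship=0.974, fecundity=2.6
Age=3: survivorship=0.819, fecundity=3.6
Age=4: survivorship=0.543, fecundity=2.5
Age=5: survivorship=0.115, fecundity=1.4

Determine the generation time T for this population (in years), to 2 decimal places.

lx·mx: 0, 0, 2.5324, 2.9484, 1.3575, 0.161 → R0 = 6.9993
x·lx·mx: 0, 0, 5.0648, 8.8452, 5.43, 0.805 → Σ = 20.145
T = 20.145 / 6.9993 = 2.878145… → 2.88

2.88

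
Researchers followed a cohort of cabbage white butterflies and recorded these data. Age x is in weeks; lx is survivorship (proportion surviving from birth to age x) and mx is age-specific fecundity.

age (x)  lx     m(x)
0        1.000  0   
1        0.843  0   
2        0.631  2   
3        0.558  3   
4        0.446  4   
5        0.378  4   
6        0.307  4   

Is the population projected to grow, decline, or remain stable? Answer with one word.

growing

R0 = Σ lx·mx = 0 + 0 + 1.262 + 1.674 + 1.784 + 1.512 + 1.228 = 7.46
R0 > 1, so the population is growing.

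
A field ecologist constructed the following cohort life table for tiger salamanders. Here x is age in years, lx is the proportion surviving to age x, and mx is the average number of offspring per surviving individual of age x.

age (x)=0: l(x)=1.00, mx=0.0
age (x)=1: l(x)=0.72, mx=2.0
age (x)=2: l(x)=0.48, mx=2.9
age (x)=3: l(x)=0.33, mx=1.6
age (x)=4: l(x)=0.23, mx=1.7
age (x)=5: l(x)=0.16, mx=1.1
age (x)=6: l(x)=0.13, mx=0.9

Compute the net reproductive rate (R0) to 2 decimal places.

4.04

lx·mx by age: 0, 1.44, 1.392, 0.528, 0.391, 0.176, 0.117
R0 = Σ lx·mx = 4.044 → 4.04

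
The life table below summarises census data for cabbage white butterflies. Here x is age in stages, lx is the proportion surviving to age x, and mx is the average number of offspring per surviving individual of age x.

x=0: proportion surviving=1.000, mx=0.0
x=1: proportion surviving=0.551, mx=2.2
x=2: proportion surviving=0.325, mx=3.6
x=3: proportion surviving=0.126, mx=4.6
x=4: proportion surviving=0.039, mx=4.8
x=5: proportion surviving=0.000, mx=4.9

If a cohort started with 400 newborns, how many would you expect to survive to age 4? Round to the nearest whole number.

16

Expected survivors = N0 · l_4 = 400 × 0.039 = 15.6 → 16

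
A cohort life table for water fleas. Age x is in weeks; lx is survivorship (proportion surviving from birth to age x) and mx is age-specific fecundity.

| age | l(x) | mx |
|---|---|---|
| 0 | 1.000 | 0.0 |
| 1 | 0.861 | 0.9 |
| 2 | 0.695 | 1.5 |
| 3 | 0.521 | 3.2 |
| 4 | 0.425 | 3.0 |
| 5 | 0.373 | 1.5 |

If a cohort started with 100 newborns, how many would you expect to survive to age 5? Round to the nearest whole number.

37

Expected survivors = N0 · l_5 = 100 × 0.373 = 37.3 → 37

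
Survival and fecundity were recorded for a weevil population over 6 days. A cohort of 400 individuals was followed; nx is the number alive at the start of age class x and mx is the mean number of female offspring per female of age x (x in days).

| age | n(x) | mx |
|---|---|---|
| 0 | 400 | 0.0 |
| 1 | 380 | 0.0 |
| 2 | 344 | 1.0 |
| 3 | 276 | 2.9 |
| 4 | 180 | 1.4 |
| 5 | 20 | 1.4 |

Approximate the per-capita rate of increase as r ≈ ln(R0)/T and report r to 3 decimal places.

lx = nx/n0 = nx/400: 1, 0.95, 0.86, 0.69, 0.45, 0.05
R0 = Σ lx·mx = 0 + 0 + 0.86 + 2.001 + 0.63 + 0.07 = 3.561
Σ x·lx·mx = 10.593; T = 10.593/3.561 = 2.97473…
r ≈ ln(R0)/T = ln(3.561)/2.97473… = 0.42694… → 0.427

0.427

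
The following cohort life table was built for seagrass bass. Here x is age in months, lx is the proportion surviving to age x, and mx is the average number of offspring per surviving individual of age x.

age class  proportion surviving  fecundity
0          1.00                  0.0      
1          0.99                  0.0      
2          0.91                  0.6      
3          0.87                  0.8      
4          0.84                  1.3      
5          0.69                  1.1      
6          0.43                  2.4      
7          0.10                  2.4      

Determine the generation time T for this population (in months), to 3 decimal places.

lx·mx: 0, 0, 0.546, 0.696, 1.092, 0.759, 1.032, 0.24 → R0 = 4.365
x·lx·mx: 0, 0, 1.092, 2.088, 4.368, 3.795, 6.192, 1.68 → Σ = 19.215
T = 19.215 / 4.365 = 4.402062… → 4.402

4.402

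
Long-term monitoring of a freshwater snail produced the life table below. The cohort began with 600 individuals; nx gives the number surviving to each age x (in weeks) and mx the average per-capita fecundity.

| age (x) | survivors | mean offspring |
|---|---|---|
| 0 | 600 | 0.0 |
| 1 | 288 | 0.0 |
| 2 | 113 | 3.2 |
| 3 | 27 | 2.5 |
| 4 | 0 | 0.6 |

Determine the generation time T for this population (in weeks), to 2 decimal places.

lx = nx/n0 = nx/600: 1, 0.48, 0.18833…, 0.045, 0
lx·mx: 0, 0, 0.602667…, 0.1125, 0 → R0 = 0.715167…
x·lx·mx: 0, 0, 1.205333…, 0.3375, 0 → Σ = 1.542833…
T = 1.542833… / 0.715167… = 2.157306… → 2.16

2.16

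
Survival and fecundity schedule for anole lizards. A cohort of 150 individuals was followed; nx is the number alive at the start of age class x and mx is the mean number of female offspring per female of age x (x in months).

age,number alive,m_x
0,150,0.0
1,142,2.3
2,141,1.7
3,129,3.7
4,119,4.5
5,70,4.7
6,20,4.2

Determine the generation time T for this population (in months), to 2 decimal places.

3.28

lx = nx/n0 = nx/150: 1, 0.94667…, 0.94, 0.86, 0.79333…, 0.46667…, 0.13333…
lx·mx: 0, 2.177333…, 1.598, 3.182, 3.57…, 2.193333…, 0.56… → R0 = 13.280667…
x·lx·mx: 0, 2.177333…, 3.196, 9.546, 14.28…, 10.966667…, 3.36… → Σ = 43.526…
T = 43.526… / 13.280667… = 3.277396… → 3.28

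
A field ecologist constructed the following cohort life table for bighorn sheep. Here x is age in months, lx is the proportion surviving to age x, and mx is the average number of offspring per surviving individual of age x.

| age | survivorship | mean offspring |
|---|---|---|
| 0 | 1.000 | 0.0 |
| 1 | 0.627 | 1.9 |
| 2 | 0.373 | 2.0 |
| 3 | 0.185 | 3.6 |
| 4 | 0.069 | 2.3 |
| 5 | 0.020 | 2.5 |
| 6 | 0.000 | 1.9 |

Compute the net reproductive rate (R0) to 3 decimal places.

2.812

lx·mx by age: 0, 1.1913, 0.746, 0.666, 0.1587, 0.05, 0
R0 = Σ lx·mx = 2.812 → 2.812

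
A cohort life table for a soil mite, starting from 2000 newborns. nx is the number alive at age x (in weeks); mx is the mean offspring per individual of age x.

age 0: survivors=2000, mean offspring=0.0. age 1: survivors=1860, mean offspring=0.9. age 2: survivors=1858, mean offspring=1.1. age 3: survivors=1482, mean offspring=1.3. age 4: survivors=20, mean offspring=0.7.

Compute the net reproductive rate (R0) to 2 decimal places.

2.83

lx = nx/n0 = nx/2000: 1, 0.93, 0.929, 0.741, 0.01
lx·mx by age: 0, 0.837, 1.0219, 0.9633, 0.007
R0 = Σ lx·mx = 2.8292 → 2.83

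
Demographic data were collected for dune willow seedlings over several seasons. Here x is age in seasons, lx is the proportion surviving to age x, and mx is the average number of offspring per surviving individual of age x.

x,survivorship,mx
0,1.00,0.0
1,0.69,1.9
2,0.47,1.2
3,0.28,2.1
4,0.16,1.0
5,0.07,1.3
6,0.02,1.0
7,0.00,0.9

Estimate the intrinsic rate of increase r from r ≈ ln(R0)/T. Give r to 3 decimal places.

R0 = Σ lx·mx = 0 + 1.311 + 0.564 + 0.588 + 0.16 + 0.091 + 0.02 + 0 = 2.734
Σ x·lx·mx = 5.418; T = 5.418/2.734 = 1.98171…
r ≈ ln(R0)/T = ln(2.734)/1.98171… = 0.50752… → 0.508

0.508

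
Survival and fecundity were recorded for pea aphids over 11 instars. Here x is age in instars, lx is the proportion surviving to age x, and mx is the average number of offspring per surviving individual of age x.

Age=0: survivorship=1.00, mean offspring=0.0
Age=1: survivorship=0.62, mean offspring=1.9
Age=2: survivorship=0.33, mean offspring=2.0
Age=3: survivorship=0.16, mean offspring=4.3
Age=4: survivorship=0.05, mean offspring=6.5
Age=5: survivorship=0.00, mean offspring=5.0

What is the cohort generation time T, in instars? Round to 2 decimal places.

lx·mx: 0, 1.178, 0.66, 0.688, 0.325, 0 → R0 = 2.851
x·lx·mx: 0, 1.178, 1.32, 2.064, 1.3, 0 → Σ = 5.862
T = 5.862 / 2.851 = 2.056121… → 2.06

2.06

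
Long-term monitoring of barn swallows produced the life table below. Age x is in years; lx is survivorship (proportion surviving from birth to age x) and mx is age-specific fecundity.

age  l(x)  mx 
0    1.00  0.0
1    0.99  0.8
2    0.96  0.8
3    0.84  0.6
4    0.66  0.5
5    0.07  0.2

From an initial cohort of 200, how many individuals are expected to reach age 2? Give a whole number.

Expected survivors = N0 · l_2 = 200 × 0.96 = 192 → 192

192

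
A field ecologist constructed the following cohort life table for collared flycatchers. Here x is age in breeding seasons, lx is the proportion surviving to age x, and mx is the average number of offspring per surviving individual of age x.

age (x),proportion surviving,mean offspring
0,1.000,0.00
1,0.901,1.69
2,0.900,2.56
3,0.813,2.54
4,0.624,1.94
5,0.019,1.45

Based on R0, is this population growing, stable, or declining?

R0 = Σ lx·mx = 0 + 1.52269 + 2.304 + 2.06502 + 1.21056 + 0.02755 = 7.12982
R0 > 1, so the population is growing.

growing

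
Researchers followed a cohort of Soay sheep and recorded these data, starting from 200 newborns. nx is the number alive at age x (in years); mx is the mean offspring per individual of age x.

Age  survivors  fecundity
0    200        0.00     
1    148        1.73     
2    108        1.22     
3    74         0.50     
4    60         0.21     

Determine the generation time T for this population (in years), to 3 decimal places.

lx = nx/n0 = nx/200: 1, 0.74, 0.54, 0.37, 0.3
lx·mx: 0, 1.2802, 0.6588, 0.185, 0.063 → R0 = 2.187
x·lx·mx: 0, 1.2802, 1.3176, 0.555, 0.252 → Σ = 3.4048
T = 3.4048 / 2.187 = 1.556836… → 1.557

1.557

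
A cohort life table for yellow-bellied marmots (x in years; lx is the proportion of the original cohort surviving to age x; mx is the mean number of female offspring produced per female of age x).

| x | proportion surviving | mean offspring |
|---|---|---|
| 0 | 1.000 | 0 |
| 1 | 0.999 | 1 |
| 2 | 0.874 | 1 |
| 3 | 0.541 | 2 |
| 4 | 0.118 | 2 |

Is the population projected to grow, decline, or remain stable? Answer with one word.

growing

R0 = Σ lx·mx = 0 + 0.999 + 0.874 + 1.082 + 0.236 = 3.191
R0 > 1, so the population is growing.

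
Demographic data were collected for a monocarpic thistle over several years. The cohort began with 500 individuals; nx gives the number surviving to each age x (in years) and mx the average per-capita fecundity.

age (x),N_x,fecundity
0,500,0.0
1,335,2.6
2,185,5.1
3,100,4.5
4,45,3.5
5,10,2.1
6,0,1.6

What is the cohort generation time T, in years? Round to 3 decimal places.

1.982

lx = nx/n0 = nx/500: 1, 0.67, 0.37, 0.2, 0.09, 0.02, 0
lx·mx: 0, 1.742, 1.887, 0.9, 0.315, 0.042, 0 → R0 = 4.886
x·lx·mx: 0, 1.742, 3.774, 2.7, 1.26, 0.21, 0 → Σ = 9.686
T = 9.686 / 4.886 = 1.982399… → 1.982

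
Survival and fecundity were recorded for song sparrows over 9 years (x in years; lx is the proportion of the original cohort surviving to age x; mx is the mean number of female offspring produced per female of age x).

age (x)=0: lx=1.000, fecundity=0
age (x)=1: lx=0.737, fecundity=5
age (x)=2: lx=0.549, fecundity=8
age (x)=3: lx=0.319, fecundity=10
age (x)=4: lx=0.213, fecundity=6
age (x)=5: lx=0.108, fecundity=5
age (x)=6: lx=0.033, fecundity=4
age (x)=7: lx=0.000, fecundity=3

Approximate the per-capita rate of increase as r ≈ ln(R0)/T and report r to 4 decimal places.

R0 = Σ lx·mx = 0 + 3.685 + 4.392 + 3.19 + 1.278 + 0.54 + 0.132 + 0 = 13.217
Σ x·lx·mx = 30.643; T = 30.643/13.217 = 2.31845…
r ≈ ln(R0)/T = ln(13.217)/2.31845… = 1.113459… → 1.1135

1.1135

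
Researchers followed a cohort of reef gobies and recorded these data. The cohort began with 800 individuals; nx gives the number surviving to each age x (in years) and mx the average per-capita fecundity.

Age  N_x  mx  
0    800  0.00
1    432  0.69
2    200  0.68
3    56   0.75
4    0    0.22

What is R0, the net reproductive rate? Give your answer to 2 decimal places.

lx = nx/n0 = nx/800: 1, 0.54, 0.25, 0.07, 0
lx·mx by age: 0, 0.3726, 0.17, 0.0525, 0
R0 = Σ lx·mx = 0.5951 → 0.60

0.60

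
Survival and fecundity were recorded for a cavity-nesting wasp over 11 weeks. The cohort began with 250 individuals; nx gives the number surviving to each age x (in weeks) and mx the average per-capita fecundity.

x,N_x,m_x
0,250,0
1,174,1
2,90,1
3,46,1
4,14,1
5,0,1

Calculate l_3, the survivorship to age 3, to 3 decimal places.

0.184

l_3 = n_3/n_0 = 46/250 = 0.184 → 0.184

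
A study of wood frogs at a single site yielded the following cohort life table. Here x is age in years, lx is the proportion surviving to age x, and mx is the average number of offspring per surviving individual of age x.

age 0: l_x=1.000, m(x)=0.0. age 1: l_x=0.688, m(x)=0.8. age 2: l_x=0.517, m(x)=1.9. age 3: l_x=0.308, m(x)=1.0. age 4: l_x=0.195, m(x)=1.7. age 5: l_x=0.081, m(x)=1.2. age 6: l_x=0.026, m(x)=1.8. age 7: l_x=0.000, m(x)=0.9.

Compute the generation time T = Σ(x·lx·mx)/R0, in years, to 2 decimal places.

2.39

lx·mx: 0, 0.5504, 0.9823, 0.308, 0.3315, 0.0972, 0.0468, 0 → R0 = 2.3162
x·lx·mx: 0, 0.5504, 1.9646, 0.924, 1.326, 0.486, 0.2808, 0 → Σ = 5.5318
T = 5.5318 / 2.3162 = 2.388308… → 2.39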